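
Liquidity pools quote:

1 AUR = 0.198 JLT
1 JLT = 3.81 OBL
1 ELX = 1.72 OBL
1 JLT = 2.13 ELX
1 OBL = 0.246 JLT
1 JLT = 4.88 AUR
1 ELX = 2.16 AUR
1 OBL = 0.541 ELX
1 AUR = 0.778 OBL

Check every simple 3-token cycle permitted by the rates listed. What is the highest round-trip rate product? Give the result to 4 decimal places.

OBL→JLT→AUR→OBL: 0.246 × 4.88 × 0.778 = 0.93397
JLT→ELX→AUR→JLT: 2.13 × 2.16 × 0.198 = 0.91096
OBL→ELX→AUR→OBL: 0.541 × 2.16 × 0.778 = 0.90914
OBL→JLT→ELX→OBL: 0.246 × 2.13 × 1.72 = 0.90125
Maximum is OBL→JLT→AUR→OBL at 0.9340; no arbitrage — every cycle loses value.

0.9340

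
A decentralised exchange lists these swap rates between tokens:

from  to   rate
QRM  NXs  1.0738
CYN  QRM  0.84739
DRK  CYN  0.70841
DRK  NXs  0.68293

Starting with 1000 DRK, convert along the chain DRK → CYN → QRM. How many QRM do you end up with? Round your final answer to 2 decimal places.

1000 DRK × 0.70841 = 708.41 CYN
708.41 CYN × 0.84739 = 600.2995499 QRM

600.30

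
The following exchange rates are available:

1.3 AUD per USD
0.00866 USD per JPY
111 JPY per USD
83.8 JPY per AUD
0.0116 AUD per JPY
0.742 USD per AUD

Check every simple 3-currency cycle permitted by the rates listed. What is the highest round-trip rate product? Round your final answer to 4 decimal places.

0.9554

AUD→USD→JPY→AUD: 0.742 × 111 × 0.0116 = 0.95540
AUD→JPY→USD→AUD: 83.8 × 0.00866 × 1.3 = 0.94342
Maximum is AUD→USD→JPY→AUD at 0.9554; no arbitrage — every cycle loses value.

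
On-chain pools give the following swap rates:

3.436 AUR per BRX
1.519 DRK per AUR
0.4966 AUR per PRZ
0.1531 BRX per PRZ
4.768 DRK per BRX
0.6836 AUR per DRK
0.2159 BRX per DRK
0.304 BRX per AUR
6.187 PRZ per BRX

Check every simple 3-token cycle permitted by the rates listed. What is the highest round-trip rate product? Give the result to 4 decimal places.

1.1268

AUR→DRK→BRX→AUR: 1.519 × 0.2159 × 3.436 = 1.12684
AUR→BRX→DRK→AUR: 0.304 × 4.768 × 0.6836 = 0.99086
AUR→BRX→PRZ→AUR: 0.304 × 6.187 × 0.4966 = 0.93403
Maximum is AUR→DRK→BRX→AUR at 1.1268; arbitrage exists.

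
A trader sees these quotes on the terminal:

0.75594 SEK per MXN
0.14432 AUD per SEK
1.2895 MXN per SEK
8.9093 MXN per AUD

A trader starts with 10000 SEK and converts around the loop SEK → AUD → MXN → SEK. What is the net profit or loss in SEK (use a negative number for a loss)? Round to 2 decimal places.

-280.20

10000 SEK × 0.14432 = 1443.2 AUD
1443.2 AUD × 8.9093 = 12857.90176 MXN
12857.90176 MXN × 0.75594 = 9719.8022564544 SEK
Net change: 9719.8022564544 − 10000 = -280.1977435456 SEK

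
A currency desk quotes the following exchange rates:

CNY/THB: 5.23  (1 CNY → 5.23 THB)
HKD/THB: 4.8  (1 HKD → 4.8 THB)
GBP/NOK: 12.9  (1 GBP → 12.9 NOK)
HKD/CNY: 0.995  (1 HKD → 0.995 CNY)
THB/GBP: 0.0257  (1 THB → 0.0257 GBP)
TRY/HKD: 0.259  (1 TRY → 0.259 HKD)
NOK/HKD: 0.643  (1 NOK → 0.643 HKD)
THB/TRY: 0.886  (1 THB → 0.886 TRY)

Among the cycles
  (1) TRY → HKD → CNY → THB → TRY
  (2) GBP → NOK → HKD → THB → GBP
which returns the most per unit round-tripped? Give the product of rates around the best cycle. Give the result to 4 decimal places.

(1) 0.259 × 0.995 × 5.23 × 0.886 = 1.19415
(2) 12.9 × 0.643 × 4.8 × 0.0257 = 1.02323
Highest is cycle (1) at 1.1941 (>1, arbitrage).

1.1941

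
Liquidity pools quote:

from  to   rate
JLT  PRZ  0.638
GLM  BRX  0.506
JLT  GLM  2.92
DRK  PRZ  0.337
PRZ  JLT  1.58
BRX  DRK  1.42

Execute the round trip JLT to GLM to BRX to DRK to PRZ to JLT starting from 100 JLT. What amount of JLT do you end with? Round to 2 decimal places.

111.71

100 JLT × 2.92 = 292 GLM
292 GLM × 0.506 = 147.752 BRX
147.752 BRX × 1.42 = 209.80784 DRK
209.80784 DRK × 0.337 = 70.70524208 PRZ
70.70524208 PRZ × 1.58 = 111.7142824864 JLT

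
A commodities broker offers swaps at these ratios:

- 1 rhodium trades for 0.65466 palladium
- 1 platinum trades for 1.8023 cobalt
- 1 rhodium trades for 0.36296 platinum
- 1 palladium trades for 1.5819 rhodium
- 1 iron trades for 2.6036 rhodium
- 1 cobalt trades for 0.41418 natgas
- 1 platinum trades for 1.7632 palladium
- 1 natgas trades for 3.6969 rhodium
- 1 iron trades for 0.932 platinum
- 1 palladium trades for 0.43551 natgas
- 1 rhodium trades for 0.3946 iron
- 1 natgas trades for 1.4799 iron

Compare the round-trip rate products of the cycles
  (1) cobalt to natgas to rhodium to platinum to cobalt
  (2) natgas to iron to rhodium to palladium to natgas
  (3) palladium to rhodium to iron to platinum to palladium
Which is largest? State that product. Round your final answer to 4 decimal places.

(1) 0.41418 × 3.6969 × 0.36296 × 1.8023 = 1.00164
(2) 1.4799 × 2.6036 × 0.65466 × 0.43551 = 1.09855
(3) 1.5819 × 0.3946 × 0.932 × 1.7632 = 1.02578
Highest is cycle (2) at 1.0986 (>1, arbitrage).

1.0986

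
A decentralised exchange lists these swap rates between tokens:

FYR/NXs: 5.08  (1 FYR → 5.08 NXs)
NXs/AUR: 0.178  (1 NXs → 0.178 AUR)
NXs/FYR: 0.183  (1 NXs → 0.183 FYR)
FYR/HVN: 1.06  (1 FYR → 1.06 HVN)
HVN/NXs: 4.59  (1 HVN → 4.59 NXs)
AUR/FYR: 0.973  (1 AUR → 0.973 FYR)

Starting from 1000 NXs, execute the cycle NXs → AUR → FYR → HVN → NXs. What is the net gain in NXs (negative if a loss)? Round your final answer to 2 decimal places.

-157.34

1000 NXs × 0.178 = 178 AUR
178 AUR × 0.973 = 173.194 FYR
173.194 FYR × 1.06 = 183.58564 HVN
183.58564 HVN × 4.59 = 842.6580876 NXs
Net change: 842.6580876 − 1000 = -157.3419124 NXs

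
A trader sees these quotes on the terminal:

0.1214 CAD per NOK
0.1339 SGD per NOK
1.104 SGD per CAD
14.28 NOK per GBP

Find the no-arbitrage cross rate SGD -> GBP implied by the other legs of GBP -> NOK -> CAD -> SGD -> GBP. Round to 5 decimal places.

0.52250

Known legs of the cycle: 14.28 × 0.1214 × 1.104 = 1.913885568
For no arbitrage the full-cycle product must be 1, so the missing rate is 1 / 1.913885568 ≈ 0.5224973.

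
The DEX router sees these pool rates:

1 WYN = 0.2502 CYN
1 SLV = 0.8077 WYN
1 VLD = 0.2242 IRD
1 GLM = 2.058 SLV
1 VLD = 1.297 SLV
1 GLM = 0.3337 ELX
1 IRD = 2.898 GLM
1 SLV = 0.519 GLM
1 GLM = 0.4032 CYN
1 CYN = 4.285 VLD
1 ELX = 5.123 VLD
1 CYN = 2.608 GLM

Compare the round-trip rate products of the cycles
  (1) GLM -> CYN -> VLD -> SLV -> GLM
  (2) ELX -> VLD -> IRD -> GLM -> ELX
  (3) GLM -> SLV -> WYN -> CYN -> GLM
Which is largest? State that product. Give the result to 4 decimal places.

1.1630

(1) 0.4032 × 4.285 × 1.297 × 0.519 = 1.16300
(2) 5.123 × 0.2242 × 2.898 × 0.3337 = 1.11075
(3) 2.058 × 0.8077 × 0.2502 × 2.608 = 1.08465
Highest is cycle (1) at 1.1630 (>1, arbitrage).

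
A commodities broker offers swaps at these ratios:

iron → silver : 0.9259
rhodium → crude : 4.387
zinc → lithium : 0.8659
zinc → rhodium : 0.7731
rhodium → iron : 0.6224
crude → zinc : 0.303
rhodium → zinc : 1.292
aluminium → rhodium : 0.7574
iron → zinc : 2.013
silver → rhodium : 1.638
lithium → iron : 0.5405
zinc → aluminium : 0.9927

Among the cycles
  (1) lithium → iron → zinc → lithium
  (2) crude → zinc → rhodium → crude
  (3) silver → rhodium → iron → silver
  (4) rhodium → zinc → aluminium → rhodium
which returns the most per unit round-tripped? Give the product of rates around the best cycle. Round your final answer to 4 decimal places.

1.0277

(1) 0.5405 × 2.013 × 0.8659 = 0.94212
(2) 0.303 × 0.7731 × 4.387 = 1.02765
(3) 1.638 × 0.6224 × 0.9259 = 0.94395
(4) 1.292 × 0.9927 × 0.7574 = 0.97142
Highest is cycle (2) at 1.0277 (>1, arbitrage).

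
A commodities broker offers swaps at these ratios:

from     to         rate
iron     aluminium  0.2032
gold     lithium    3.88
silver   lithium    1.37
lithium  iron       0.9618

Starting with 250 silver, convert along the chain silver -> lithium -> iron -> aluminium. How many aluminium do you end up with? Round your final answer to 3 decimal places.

250 silver × 1.37 = 342.5 lithium
342.5 lithium × 0.9618 = 329.4165 iron
329.4165 iron × 0.2032 = 66.9374328 aluminium

66.937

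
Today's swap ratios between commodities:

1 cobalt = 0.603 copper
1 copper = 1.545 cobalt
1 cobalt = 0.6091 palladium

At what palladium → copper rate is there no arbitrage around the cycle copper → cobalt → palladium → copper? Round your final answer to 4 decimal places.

Known legs of the cycle: 1.545 × 0.6091 = 0.9410595
For no arbitrage the full-cycle product must be 1, so the missing rate is 1 / 0.9410595 ≈ 1.062632.

1.0626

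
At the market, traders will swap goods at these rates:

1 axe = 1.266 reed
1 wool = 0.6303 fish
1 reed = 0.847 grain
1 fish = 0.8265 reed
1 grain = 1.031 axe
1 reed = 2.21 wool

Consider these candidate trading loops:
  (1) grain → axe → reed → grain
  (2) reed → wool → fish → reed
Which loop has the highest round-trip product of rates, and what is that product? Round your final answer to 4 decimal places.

(1) 1.031 × 1.266 × 0.847 = 1.10554
(2) 2.21 × 0.6303 × 0.8265 = 1.15128
Highest is cycle (2) at 1.1513 (>1, arbitrage).

1.1513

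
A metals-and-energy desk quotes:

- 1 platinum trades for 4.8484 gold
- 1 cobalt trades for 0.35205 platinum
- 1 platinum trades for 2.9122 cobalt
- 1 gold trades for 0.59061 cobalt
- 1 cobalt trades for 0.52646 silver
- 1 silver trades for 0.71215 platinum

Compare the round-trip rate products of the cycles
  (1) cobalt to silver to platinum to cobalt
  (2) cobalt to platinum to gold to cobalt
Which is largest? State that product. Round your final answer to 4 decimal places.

(1) 0.52646 × 0.71215 × 2.9122 = 1.09184
(2) 0.35205 × 4.8484 × 0.59061 = 1.00810
Highest is cycle (1) at 1.0918 (>1, arbitrage).

1.0918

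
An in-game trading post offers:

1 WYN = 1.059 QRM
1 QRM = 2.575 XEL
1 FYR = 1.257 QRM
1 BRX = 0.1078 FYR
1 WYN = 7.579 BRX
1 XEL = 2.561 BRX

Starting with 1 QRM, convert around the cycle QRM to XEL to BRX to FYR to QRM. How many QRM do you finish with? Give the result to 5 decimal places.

1 QRM × 2.575 = 2.575 XEL
2.575 XEL × 2.561 = 6.594575 BRX
6.594575 BRX × 0.1078 = 0.710895185 FYR
0.710895185 FYR × 1.257 = 0.893595247545 QRM

0.89360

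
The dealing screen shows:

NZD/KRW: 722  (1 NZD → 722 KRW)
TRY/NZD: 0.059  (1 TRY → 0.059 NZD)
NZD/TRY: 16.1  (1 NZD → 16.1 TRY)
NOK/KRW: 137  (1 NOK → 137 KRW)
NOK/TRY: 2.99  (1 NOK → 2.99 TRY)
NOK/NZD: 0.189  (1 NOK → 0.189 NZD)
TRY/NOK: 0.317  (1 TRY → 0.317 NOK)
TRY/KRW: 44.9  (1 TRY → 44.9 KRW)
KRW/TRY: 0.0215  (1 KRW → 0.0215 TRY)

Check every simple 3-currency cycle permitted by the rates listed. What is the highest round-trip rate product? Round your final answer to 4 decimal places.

0.9646

TRY→NOK→NZD→TRY: 0.317 × 0.189 × 16.1 = 0.96460
TRY→NOK→KRW→TRY: 0.317 × 137 × 0.0215 = 0.93372
TRY→NZD→KRW→TRY: 0.059 × 722 × 0.0215 = 0.91586
Maximum is TRY→NOK→NZD→TRY at 0.9646; no arbitrage — every cycle loses value.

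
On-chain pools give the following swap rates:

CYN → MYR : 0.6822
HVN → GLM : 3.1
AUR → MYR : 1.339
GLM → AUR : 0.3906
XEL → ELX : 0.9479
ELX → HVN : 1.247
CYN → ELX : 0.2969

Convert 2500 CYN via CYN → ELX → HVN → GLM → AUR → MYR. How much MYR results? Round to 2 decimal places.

1500.69

2500 CYN × 0.2969 = 742.25 ELX
742.25 ELX × 1.247 = 925.58575 HVN
925.58575 HVN × 3.1 = 2869.315825 GLM
2869.315825 GLM × 0.3906 = 1120.754761245 AUR
1120.754761245 AUR × 1.339 = 1500.690625307055 MYR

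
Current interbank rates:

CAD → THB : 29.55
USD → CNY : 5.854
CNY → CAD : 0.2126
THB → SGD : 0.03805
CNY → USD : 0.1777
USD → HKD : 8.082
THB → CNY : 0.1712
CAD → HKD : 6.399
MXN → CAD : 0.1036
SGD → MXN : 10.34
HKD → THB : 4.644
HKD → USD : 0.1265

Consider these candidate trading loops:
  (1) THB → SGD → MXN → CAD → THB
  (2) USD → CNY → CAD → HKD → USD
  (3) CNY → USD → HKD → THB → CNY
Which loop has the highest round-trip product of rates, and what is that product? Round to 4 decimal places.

1.2045

(1) 0.03805 × 10.34 × 0.1036 × 29.55 = 1.20446
(2) 5.854 × 0.2126 × 6.399 × 0.1265 = 1.00744
(3) 0.1777 × 8.082 × 4.644 × 0.1712 = 1.14183
Highest is cycle (1) at 1.2045 (>1, arbitrage).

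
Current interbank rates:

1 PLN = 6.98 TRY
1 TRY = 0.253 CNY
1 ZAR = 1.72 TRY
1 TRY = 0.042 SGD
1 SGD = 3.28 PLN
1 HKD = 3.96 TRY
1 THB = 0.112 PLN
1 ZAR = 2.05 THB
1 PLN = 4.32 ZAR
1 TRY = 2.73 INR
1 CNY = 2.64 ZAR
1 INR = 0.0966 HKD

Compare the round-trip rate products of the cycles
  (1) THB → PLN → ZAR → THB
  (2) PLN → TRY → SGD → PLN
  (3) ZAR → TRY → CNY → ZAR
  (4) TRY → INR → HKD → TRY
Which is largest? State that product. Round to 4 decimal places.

1.1488

(1) 0.112 × 4.32 × 2.05 = 0.99187
(2) 6.98 × 0.042 × 3.28 = 0.96156
(3) 1.72 × 0.253 × 2.64 = 1.14882
(4) 2.73 × 0.0966 × 3.96 = 1.04432
Highest is cycle (3) at 1.1488 (>1, arbitrage).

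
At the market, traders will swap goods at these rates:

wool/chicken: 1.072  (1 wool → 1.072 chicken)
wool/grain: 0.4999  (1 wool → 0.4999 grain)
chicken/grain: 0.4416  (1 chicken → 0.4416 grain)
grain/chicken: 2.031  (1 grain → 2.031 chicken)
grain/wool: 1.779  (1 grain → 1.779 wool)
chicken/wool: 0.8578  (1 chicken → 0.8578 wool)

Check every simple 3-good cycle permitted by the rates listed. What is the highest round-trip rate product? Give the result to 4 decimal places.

0.8709

wool→grain→chicken→wool: 0.4999 × 2.031 × 0.8578 = 0.87092
wool→chicken→grain→wool: 1.072 × 0.4416 × 1.779 = 0.84217
Maximum is wool→grain→chicken→wool at 0.8709; no arbitrage — every cycle loses value.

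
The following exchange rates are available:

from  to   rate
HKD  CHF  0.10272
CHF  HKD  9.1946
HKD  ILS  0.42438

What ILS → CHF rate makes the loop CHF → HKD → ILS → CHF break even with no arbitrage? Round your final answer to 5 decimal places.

Known legs of the cycle: 9.1946 × 0.42438 = 3.902004348
For no arbitrage the full-cycle product must be 1, so the missing rate is 1 / 3.902004348 ≈ 0.2562785.

0.25628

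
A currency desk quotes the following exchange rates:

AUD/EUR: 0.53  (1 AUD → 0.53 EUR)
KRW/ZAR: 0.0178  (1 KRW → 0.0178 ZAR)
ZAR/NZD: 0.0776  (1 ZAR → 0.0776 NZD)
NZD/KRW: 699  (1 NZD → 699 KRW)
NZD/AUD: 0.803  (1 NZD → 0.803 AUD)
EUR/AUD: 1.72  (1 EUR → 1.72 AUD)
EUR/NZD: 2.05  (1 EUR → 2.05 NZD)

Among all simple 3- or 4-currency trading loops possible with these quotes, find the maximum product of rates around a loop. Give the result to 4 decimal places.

0.9655

ZAR→NZD→KRW→ZAR: 0.0776 × 699 × 0.0178 = 0.96551
AUD→EUR→NZD→AUD: 0.53 × 2.05 × 0.803 = 0.87246
Maximum is ZAR→NZD→KRW→ZAR at 0.9655; no arbitrage — every cycle loses value.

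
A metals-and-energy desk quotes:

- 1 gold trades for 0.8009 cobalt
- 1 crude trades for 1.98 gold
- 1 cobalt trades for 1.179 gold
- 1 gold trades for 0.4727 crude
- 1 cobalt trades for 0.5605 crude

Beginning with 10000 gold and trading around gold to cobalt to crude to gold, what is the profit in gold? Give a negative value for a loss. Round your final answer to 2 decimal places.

-1111.69

10000 gold × 0.8009 = 8009 cobalt
8009 cobalt × 0.5605 = 4489.0445 crude
4489.0445 crude × 1.98 = 8888.30811 gold
Net change: 8888.30811 − 10000 = -1111.69189 gold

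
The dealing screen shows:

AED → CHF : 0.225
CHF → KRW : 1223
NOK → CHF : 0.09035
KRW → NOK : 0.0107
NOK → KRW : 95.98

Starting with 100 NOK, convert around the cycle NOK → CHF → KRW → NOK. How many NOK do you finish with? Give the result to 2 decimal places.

118.23

100 NOK × 0.09035 = 9.035 CHF
9.035 CHF × 1223 = 11049.805 KRW
11049.805 KRW × 0.0107 = 118.2329135 NOK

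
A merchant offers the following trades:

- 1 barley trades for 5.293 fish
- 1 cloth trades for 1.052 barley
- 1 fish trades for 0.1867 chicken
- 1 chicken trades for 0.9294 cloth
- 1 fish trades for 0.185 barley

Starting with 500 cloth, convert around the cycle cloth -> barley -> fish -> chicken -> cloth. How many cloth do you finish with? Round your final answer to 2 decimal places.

483.10

500 cloth × 1.052 = 526 barley
526 barley × 5.293 = 2784.118 fish
2784.118 fish × 0.1867 = 519.7948306 chicken
519.7948306 chicken × 0.9294 = 483.09731555964 cloth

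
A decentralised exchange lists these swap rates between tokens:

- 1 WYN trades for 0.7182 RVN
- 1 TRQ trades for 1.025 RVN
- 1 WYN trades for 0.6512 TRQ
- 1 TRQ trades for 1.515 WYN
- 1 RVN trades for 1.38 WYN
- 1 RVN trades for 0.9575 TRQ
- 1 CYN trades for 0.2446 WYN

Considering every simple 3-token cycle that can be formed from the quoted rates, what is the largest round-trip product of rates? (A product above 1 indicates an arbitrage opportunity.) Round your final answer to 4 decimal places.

1.0418

RVN→TRQ→WYN→RVN: 0.9575 × 1.515 × 0.7182 = 1.04183
RVN→WYN→TRQ→RVN: 1.38 × 0.6512 × 1.025 = 0.92112
Maximum is RVN→TRQ→WYN→RVN at 1.0418; arbitrage exists.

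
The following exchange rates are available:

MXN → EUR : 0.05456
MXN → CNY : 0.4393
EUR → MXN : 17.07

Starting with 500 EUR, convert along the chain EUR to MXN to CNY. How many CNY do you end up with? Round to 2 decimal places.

500 EUR × 17.07 = 8535 MXN
8535 MXN × 0.4393 = 3749.4255 CNY

3749.43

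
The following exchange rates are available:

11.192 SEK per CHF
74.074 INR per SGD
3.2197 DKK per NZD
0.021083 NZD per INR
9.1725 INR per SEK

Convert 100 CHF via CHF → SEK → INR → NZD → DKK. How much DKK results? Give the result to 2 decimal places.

696.86

100 CHF × 11.192 = 1119.2 SEK
1119.2 SEK × 9.1725 = 10265.862 INR
10265.862 INR × 0.021083 = 216.435168546 NZD
216.435168546 NZD × 3.2197 = 696.8563121675562 DKK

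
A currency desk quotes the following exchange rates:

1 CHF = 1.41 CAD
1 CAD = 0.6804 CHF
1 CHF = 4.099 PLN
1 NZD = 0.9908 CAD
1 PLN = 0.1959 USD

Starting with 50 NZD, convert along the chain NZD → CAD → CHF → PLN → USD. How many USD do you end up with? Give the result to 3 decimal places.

50 NZD × 0.9908 = 49.54 CAD
49.54 CAD × 0.6804 = 33.707016 CHF
33.707016 CHF × 4.099 = 138.165058584 PLN
138.165058584 PLN × 0.1959 = 27.0665349766056 USD

27.067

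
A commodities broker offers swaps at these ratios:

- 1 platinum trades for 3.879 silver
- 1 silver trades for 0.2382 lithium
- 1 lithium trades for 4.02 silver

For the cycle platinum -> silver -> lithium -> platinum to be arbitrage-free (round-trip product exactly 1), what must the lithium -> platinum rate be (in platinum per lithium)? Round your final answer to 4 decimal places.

1.0823

Known legs of the cycle: 3.879 × 0.2382 = 0.9239778
For no arbitrage the full-cycle product must be 1, so the missing rate is 1 / 0.9239778 ≈ 1.082277.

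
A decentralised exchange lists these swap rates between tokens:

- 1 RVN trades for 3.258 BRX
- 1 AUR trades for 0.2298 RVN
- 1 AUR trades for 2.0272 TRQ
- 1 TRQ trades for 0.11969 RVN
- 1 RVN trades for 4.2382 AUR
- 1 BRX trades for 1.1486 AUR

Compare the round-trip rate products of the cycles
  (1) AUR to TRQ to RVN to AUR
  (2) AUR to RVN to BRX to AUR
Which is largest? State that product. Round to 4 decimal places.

(1) 2.0272 × 0.11969 × 4.2382 = 1.02834
(2) 0.2298 × 3.258 × 1.1486 = 0.85994
Highest is cycle (1) at 1.0283 (>1, arbitrage).

1.0283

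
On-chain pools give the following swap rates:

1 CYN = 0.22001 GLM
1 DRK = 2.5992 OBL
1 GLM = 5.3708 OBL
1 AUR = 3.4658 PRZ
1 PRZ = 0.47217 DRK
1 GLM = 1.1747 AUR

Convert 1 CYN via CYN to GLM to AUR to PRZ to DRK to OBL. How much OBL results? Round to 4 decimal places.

1.0993

1 CYN × 0.22001 = 0.22001 GLM
0.22001 GLM × 1.1747 = 0.258445747 AUR
0.258445747 AUR × 3.4658 = 0.8957212699526 PRZ
0.8957212699526 PRZ × 0.47217 = 0.422932712033519142 DRK
0.422932712033519142 DRK × 2.5992 = 1.0992867051175229538864 OBL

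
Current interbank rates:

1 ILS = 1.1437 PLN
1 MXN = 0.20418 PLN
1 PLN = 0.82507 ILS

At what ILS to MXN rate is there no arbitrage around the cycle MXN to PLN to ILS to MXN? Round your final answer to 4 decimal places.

5.9360

Known legs of the cycle: 0.20418 × 0.82507 = 0.1684627926
For no arbitrage the full-cycle product must be 1, so the missing rate is 1 / 0.1684627926 ≈ 5.936029.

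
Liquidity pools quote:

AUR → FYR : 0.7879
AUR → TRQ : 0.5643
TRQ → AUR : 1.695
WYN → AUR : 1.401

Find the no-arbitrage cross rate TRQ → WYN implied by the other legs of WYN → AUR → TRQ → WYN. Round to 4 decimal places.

1.2649

Known legs of the cycle: 1.401 × 0.5643 = 0.7905843
For no arbitrage the full-cycle product must be 1, so the missing rate is 1 / 0.7905843 ≈ 1.264887.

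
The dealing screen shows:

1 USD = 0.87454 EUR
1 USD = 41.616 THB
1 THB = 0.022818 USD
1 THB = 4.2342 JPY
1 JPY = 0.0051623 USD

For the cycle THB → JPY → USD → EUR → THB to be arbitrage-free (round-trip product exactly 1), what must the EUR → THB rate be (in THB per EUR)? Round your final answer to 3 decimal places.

Known legs of the cycle: 4.2342 × 0.0051623 × 0.87454 = 0.0191158795505964
For no arbitrage the full-cycle product must be 1, so the missing rate is 1 / 0.0191158795505964 ≈ 52.31253.

52.313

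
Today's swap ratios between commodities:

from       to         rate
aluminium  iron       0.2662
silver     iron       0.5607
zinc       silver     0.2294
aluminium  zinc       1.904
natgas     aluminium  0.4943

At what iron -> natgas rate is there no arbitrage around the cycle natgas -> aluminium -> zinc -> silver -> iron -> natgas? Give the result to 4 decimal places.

Known legs of the cycle: 0.4943 × 1.904 × 0.2294 × 0.5607 = 0.121054663318176
For no arbitrage the full-cycle product must be 1, so the missing rate is 1 / 0.121054663318176 ≈ 8.260731.

8.2607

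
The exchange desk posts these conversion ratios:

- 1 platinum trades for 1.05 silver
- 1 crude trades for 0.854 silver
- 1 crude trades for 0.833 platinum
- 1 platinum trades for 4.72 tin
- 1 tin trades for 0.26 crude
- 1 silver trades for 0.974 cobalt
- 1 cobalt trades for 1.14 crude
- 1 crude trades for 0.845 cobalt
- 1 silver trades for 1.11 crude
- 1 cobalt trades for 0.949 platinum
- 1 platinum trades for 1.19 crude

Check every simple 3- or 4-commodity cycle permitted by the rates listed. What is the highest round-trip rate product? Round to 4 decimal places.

1.0223

tin→crude→platinum→tin: 0.26 × 0.833 × 4.72 = 1.02226
cobalt→platinum→tin→crude→cobalt: 0.949 × 4.72 × 0.26 × 0.845 = 0.98410
cobalt→crude→platinum→silver→cobalt: 1.14 × 0.833 × 1.05 × 0.974 = 0.97118
silver→crude→platinum→silver: 1.11 × 0.833 × 1.05 = 0.97086
cobalt→platinum→silver→cobalt: 0.949 × 1.05 × 0.974 = 0.97054
cobalt→platinum→crude→cobalt: 0.949 × 1.19 × 0.845 = 0.95427
cobalt→crude→silver→cobalt: 1.14 × 0.854 × 0.974 = 0.94825
cobalt→platinum→crude→silver→cobalt: 0.949 × 1.19 × 0.854 × 0.974 = 0.93936
cobalt→platinum→silver→crude→cobalt: 0.949 × 1.05 × 1.11 × 0.845 = 0.93462
Maximum is tin→crude→platinum→tin at 1.0223; arbitrage exists.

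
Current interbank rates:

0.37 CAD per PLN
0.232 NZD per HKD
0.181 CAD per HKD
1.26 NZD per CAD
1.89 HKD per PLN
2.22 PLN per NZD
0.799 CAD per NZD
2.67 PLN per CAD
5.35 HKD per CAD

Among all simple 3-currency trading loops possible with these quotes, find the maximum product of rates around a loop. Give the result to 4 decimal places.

1.0350

PLN→CAD→NZD→PLN: 0.37 × 1.26 × 2.22 = 1.03496
CAD→HKD→NZD→CAD: 5.35 × 0.232 × 0.799 = 0.99172
PLN→HKD→NZD→PLN: 1.89 × 0.232 × 2.22 = 0.97343
PLN→HKD→CAD→PLN: 1.89 × 0.181 × 2.67 = 0.91338
Maximum is PLN→CAD→NZD→PLN at 1.0350; arbitrage exists.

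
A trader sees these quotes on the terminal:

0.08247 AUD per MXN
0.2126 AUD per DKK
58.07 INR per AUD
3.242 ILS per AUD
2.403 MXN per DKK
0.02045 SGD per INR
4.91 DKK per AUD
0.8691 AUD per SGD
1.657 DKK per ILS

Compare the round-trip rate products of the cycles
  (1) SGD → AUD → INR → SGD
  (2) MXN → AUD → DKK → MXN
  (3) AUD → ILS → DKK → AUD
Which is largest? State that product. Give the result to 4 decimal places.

1.1421

(1) 0.8691 × 58.07 × 0.02045 = 1.03208
(2) 0.08247 × 4.91 × 2.403 = 0.97304
(3) 3.242 × 1.657 × 0.2126 = 1.14209
Highest is cycle (3) at 1.1421 (>1, arbitrage).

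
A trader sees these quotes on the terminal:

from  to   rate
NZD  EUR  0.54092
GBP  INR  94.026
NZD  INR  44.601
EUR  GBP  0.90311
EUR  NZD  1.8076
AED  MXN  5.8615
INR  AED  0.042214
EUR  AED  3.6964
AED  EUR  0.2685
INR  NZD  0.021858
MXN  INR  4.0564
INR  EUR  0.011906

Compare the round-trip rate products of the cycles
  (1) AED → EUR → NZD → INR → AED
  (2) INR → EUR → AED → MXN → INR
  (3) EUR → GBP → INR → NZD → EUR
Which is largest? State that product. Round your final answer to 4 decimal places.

1.0464

(1) 0.2685 × 1.8076 × 44.601 × 0.042214 = 0.91379
(2) 0.011906 × 3.6964 × 5.8615 × 4.0564 = 1.04639
(3) 0.90311 × 94.026 × 0.021858 × 0.54092 = 1.00400
Highest is cycle (2) at 1.0464 (>1, arbitrage).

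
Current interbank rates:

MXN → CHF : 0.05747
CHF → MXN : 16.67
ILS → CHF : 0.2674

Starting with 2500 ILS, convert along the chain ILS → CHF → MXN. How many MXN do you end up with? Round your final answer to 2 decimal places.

2500 ILS × 0.2674 = 668.5 CHF
668.5 CHF × 16.67 = 11143.895 MXN

11143.90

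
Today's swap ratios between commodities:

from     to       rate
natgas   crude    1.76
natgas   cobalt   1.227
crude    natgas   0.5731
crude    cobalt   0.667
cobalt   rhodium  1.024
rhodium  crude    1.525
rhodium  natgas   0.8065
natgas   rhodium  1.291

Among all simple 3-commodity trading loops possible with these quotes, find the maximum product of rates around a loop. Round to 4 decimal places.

crude→natgas→rhodium→crude: 0.5731 × 1.291 × 1.525 = 1.12830
crude→cobalt→rhodium→crude: 0.667 × 1.024 × 1.525 = 1.04159
natgas→cobalt→rhodium→natgas: 1.227 × 1.024 × 0.8065 = 1.01333
Maximum is crude→natgas→rhodium→crude at 1.1283; arbitrage exists.

1.1283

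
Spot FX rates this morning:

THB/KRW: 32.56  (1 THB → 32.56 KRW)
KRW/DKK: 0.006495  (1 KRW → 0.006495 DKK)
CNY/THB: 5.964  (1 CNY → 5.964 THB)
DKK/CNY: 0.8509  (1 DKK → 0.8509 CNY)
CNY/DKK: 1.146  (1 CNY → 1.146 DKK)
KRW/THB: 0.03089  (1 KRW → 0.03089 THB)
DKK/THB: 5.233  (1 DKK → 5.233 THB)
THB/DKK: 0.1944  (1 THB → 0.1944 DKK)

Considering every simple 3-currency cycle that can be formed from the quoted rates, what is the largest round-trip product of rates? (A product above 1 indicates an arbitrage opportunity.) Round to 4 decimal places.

1.1067

DKK→THB→KRW→DKK: 5.233 × 32.56 × 0.006495 = 1.10666
CNY→THB→DKK→CNY: 5.964 × 0.1944 × 0.8509 = 0.98653
Maximum is DKK→THB→KRW→DKK at 1.1067; arbitrage exists.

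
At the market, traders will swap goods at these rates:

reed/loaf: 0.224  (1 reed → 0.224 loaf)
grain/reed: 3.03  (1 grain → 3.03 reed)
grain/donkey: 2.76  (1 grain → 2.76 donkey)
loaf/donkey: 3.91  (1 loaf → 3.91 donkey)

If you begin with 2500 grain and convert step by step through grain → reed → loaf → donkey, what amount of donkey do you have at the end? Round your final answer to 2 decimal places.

6634.49

2500 grain × 3.03 = 7575 reed
7575 reed × 0.224 = 1696.8 loaf
1696.8 loaf × 3.91 = 6634.488 donkey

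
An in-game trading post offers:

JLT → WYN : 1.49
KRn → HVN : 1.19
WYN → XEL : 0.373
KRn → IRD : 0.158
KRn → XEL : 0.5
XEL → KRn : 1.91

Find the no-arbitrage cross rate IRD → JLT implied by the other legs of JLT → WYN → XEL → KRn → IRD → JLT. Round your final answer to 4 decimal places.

Known legs of the cycle: 1.49 × 0.373 × 1.91 × 0.158 = 0.1677202706
For no arbitrage the full-cycle product must be 1, so the missing rate is 1 / 0.1677202706 ≈ 5.962309.

5.9623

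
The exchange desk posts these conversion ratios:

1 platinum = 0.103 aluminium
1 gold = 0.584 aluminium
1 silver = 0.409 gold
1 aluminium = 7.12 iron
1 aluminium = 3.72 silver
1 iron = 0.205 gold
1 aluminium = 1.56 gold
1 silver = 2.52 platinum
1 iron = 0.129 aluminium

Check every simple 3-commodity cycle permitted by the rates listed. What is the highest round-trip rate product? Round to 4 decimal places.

0.9656

aluminium→silver→platinum→aluminium: 3.72 × 2.52 × 0.103 = 0.96556
aluminium→silver→gold→aluminium: 3.72 × 0.409 × 0.584 = 0.88854
aluminium→iron→gold→aluminium: 7.12 × 0.205 × 0.584 = 0.85241
Maximum is aluminium→silver→platinum→aluminium at 0.9656; no arbitrage — every cycle loses value.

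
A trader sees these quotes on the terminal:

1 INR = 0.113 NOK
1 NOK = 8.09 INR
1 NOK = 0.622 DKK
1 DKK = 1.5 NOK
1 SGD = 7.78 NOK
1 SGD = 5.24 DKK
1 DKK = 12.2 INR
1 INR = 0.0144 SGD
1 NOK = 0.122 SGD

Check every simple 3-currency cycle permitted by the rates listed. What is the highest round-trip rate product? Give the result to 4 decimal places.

0.9589

SGD→DKK→NOK→SGD: 5.24 × 1.5 × 0.122 = 0.95892
SGD→DKK→INR→SGD: 5.24 × 12.2 × 0.0144 = 0.92056
SGD→NOK→INR→SGD: 7.78 × 8.09 × 0.0144 = 0.90634
NOK→DKK→INR→NOK: 0.622 × 12.2 × 0.113 = 0.85749
Maximum is SGD→DKK→NOK→SGD at 0.9589; no arbitrage — every cycle loses value.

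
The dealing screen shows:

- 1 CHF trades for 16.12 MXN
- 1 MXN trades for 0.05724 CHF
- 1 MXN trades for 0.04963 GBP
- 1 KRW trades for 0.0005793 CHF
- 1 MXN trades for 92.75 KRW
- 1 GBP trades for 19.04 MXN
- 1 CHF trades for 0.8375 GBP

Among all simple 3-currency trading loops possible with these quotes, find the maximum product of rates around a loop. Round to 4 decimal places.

0.9127

GBP→MXN→CHF→GBP: 19.04 × 0.05724 × 0.8375 = 0.91275
MXN→KRW→CHF→MXN: 92.75 × 0.0005793 × 16.12 = 0.86613
Maximum is GBP→MXN→CHF→GBP at 0.9127; no arbitrage — every cycle loses value.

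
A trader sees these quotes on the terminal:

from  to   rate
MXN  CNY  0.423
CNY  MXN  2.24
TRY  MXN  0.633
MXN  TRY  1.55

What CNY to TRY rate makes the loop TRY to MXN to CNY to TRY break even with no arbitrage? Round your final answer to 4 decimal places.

3.7347

Known legs of the cycle: 0.633 × 0.423 = 0.267759
For no arbitrage the full-cycle product must be 1, so the missing rate is 1 / 0.267759 ≈ 3.734702.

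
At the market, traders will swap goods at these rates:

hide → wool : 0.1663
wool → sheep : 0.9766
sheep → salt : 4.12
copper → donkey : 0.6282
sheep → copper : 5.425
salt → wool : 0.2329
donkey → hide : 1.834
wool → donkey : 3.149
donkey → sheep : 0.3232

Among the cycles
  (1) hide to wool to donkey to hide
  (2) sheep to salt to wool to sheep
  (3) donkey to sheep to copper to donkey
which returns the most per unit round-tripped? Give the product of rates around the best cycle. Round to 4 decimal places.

(1) 0.1663 × 3.149 × 1.834 = 0.96043
(2) 4.12 × 0.2329 × 0.9766 = 0.93709
(3) 0.3232 × 5.425 × 0.6282 = 1.10146
Highest is cycle (3) at 1.1015 (>1, arbitrage).

1.1015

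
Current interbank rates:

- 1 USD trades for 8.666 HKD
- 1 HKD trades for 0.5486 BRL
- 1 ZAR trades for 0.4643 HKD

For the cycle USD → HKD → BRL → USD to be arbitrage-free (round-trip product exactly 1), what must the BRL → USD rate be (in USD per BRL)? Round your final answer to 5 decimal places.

Known legs of the cycle: 8.666 × 0.5486 = 4.7541676
For no arbitrage the full-cycle product must be 1, so the missing rate is 1 / 4.7541676 ≈ 0.2103418.

0.21034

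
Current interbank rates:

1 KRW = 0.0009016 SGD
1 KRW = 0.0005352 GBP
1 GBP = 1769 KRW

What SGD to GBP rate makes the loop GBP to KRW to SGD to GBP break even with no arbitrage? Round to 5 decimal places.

0.62699

Known legs of the cycle: 1769 × 0.0009016 = 1.5949304
For no arbitrage the full-cycle product must be 1, so the missing rate is 1 / 1.5949304 ≈ 0.6269866.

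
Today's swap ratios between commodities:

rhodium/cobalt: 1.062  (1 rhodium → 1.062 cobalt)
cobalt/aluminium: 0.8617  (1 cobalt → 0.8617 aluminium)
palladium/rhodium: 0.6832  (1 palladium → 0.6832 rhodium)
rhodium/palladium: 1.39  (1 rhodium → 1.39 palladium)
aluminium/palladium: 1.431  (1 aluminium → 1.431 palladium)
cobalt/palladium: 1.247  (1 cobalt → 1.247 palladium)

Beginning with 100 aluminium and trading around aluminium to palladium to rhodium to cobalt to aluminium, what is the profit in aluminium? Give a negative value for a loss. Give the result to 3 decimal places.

-10.532

100 aluminium × 1.431 = 143.1 palladium
143.1 palladium × 0.6832 = 97.76592 rhodium
97.76592 rhodium × 1.062 = 103.82740704 cobalt
103.82740704 cobalt × 0.8617 = 89.468076646368 aluminium
Net change: 89.468076646368 − 100 = -10.531923353632 aluminium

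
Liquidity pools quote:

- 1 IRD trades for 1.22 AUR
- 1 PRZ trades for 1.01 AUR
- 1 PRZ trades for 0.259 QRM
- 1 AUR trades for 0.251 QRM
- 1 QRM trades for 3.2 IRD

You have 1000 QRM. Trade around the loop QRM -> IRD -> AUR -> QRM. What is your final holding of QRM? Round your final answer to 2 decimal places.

979.90

1000 QRM × 3.2 = 3200 IRD
3200 IRD × 1.22 = 3904 AUR
3904 AUR × 0.251 = 979.904 QRM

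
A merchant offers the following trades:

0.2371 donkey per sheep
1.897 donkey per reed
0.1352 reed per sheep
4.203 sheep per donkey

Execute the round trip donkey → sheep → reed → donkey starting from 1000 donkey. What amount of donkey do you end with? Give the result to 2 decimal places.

1000 donkey × 4.203 = 4203 sheep
4203 sheep × 0.1352 = 568.2456 reed
568.2456 reed × 1.897 = 1077.9619032 donkey

1077.96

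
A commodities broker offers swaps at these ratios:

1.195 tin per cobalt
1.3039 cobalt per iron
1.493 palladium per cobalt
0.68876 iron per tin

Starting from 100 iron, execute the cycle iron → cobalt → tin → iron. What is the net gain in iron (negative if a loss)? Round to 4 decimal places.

7.3199

100 iron × 1.3039 = 130.39 cobalt
130.39 cobalt × 1.195 = 155.81605 tin
155.81605 tin × 0.68876 = 107.319862598 iron
Net change: 107.319862598 − 100 = 7.319862598 iron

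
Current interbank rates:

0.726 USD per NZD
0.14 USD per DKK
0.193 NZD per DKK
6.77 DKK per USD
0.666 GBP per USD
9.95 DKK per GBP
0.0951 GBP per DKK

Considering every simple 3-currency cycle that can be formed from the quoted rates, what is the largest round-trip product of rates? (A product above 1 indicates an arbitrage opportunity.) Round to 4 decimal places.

NZD→USD→DKK→NZD: 0.726 × 6.77 × 0.193 = 0.94860
GBP→DKK→USD→GBP: 9.95 × 0.14 × 0.666 = 0.92774
Maximum is NZD→USD→DKK→NZD at 0.9486; no arbitrage — every cycle loses value.

0.9486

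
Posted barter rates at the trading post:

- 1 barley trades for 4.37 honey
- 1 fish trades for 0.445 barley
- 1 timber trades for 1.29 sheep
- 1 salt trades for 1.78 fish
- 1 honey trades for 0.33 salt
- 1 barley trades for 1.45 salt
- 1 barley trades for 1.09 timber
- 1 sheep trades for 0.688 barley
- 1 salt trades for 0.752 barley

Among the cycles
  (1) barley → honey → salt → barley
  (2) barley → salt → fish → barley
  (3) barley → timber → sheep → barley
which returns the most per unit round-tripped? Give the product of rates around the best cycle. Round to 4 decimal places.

1.1485

(1) 4.37 × 0.33 × 0.752 = 1.08446
(2) 1.45 × 1.78 × 0.445 = 1.14855
(3) 1.09 × 1.29 × 0.688 = 0.96740
Highest is cycle (2) at 1.1485 (>1, arbitrage).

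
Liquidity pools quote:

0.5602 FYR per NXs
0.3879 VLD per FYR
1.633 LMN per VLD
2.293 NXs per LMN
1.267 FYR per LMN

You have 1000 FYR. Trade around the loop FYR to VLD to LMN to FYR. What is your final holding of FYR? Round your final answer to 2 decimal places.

802.57

1000 FYR × 0.3879 = 387.9 VLD
387.9 VLD × 1.633 = 633.4407 LMN
633.4407 LMN × 1.267 = 802.5693669 FYR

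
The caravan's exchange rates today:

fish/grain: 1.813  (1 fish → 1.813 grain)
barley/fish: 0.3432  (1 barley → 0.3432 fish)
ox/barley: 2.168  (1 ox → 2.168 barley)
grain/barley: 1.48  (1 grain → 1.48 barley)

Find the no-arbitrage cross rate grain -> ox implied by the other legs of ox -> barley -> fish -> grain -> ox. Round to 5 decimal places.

Known legs of the cycle: 2.168 × 0.3432 × 1.813 = 1.3489764288
For no arbitrage the full-cycle product must be 1, so the missing rate is 1 / 1.3489764288 ≈ 0.7413028.

0.74130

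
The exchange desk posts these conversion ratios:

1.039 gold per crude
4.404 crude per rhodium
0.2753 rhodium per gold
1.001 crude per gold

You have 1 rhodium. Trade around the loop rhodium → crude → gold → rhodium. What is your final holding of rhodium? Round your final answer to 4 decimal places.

1.2597

1 rhodium × 4.404 = 4.404 crude
4.404 crude × 1.039 = 4.575756 gold
4.575756 gold × 0.2753 = 1.2597056268 rhodium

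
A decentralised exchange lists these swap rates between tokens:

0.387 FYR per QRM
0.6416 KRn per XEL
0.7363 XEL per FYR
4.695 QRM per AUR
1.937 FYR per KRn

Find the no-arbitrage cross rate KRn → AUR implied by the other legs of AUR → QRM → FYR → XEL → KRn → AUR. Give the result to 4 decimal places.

Known legs of the cycle: 4.695 × 0.387 × 0.7363 × 0.6416 = 0.8583525810072
For no arbitrage the full-cycle product must be 1, so the missing rate is 1 / 0.8583525810072 ≈ 1.165022.

1.1650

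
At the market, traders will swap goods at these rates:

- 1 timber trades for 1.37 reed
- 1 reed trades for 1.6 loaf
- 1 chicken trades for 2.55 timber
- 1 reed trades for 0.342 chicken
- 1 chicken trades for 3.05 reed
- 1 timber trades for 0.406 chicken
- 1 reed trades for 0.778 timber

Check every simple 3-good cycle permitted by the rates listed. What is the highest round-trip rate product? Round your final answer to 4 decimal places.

1.1948

timber→reed→chicken→timber: 1.37 × 0.342 × 2.55 = 1.19478
timber→chicken→reed→timber: 0.406 × 3.05 × 0.778 = 0.96340
Maximum is timber→reed→chicken→timber at 1.1948; arbitrage exists.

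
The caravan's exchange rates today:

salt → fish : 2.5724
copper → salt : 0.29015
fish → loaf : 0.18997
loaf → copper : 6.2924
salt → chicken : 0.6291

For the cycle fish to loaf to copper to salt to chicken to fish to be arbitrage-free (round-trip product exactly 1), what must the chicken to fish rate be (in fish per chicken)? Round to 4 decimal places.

4.5831

Known legs of the cycle: 0.18997 × 6.2924 × 0.29015 × 0.6291 = 0.21819440253756222
For no arbitrage the full-cycle product must be 1, so the missing rate is 1 / 0.21819440253756222 ≈ 4.583069.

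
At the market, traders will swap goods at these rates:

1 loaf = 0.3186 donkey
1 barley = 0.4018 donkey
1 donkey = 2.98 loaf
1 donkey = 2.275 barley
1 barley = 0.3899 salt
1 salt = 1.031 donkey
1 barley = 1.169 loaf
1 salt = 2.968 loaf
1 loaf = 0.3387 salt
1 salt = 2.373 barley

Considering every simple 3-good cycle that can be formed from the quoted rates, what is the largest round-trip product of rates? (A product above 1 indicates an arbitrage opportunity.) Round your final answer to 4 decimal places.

salt→donkey→loaf→salt: 1.031 × 2.98 × 0.3387 = 1.04062
barley→loaf→salt→barley: 1.169 × 0.3387 × 2.373 = 0.93957
barley→salt→donkey→barley: 0.3899 × 1.031 × 2.275 = 0.91452
barley→loaf→donkey→barley: 1.169 × 0.3186 × 2.275 = 0.84731
Maximum is salt→donkey→loaf→salt at 1.0406; arbitrage exists.

1.0406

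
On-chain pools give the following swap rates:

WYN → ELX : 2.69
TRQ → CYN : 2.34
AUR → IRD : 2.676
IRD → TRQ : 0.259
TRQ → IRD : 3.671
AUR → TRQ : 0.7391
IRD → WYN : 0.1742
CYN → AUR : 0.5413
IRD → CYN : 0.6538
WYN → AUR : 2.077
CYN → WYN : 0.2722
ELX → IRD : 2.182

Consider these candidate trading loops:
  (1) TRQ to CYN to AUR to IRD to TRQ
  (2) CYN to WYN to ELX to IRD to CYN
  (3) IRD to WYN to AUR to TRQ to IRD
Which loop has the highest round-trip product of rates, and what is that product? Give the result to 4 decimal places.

1.0446

(1) 2.34 × 0.5413 × 2.676 × 0.259 = 0.87789
(2) 0.2722 × 2.69 × 2.182 × 0.6538 = 1.04458
(3) 0.1742 × 2.077 × 0.7391 × 3.671 = 0.98169
Highest is cycle (2) at 1.0446 (>1, arbitrage).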